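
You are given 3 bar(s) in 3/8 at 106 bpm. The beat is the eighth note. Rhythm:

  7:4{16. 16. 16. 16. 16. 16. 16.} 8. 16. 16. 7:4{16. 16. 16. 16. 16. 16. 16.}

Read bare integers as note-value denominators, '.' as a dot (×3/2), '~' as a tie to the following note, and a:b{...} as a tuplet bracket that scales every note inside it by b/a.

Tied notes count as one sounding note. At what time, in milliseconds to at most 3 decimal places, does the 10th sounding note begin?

note 10 onset = 21/4b = 2971.698ms

1. 0.0ms @ 0 + 242.588ms (3/7)
2. 242.588ms @ 3/7 + 242.588ms (3/7)
3. 485.175ms @ 6/7 + 242.588ms (3/7)
4. 727.763ms @ 9/7 + 242.588ms (3/7)
5. 970.35ms @ 12/7 + 242.588ms (3/7)
6. 1212.938ms @ 15/7 + 242.588ms (3/7)
7. 1455.526ms @ 18/7 + 242.588ms (3/7)
8. 1698.113ms @ 3 + 849.057ms (3/2)
9. 2547.17ms @ 9/2 + 424.528ms (3/4)
10. 2971.698ms @ 21/4 + 424.528ms (3/4)
11. 3396.226ms @ 6 + 242.588ms (3/7)
12. 3638.814ms @ 45/7 + 242.588ms (3/7)
13. 3881.402ms @ 48/7 + 242.588ms (3/7)
14. 4123.989ms @ 51/7 + 242.588ms (3/7)
15. 4366.577ms @ 54/7 + 242.588ms (3/7)
16. 4609.164ms @ 57/7 + 242.588ms (3/7)
17. 4851.752ms @ 60/7 + 242.588ms (3/7)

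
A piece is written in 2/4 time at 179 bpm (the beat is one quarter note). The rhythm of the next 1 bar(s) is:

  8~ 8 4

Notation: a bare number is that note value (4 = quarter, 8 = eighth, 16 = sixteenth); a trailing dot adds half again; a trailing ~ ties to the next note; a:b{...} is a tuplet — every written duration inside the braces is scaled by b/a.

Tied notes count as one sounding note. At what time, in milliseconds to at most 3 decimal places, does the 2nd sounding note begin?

note 2 onset = 1b = 335.196ms

1. 0.0ms @ 0 + 335.196ms (1)
2. 335.196ms @ 1 + 335.196ms (1)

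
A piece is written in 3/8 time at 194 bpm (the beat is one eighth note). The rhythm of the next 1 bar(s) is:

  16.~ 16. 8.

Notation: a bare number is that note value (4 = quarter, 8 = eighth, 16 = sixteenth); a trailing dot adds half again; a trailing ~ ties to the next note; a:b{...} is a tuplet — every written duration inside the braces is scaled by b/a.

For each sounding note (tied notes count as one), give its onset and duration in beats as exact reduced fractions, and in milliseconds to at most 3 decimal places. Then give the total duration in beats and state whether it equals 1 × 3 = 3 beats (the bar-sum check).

1) 0.0ms=0b +463.918ms=3/2b
2) 463.918ms=3/2b +463.918ms=3/2b
Σ=3b of 3 (194bpm 3/8) — PASS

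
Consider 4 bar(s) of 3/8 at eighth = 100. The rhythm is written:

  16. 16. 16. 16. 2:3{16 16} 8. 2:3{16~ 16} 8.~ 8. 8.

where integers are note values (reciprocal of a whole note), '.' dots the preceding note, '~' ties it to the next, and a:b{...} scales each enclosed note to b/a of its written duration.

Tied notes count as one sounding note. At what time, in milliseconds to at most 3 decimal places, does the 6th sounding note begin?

1. 0.0ms @ 0 + 450.0ms (3/4)
2. 450.0ms @ 3/4 + 450.0ms (3/4)
3. 900.0ms @ 3/2 + 450.0ms (3/4)
4. 1350.0ms @ 9/4 + 450.0ms (3/4)
5. 1800.0ms @ 3 + 450.0ms (3/4)
6. 2250.0ms @ 15/4 + 450.0ms (3/4)
7. 2700.0ms @ 9/2 + 900.0ms (3/2)
8. 3600.0ms @ 6 + 900.0ms (3/2)
9. 4500.0ms @ 15/2 + 1800.0ms (3)
10. 6300.0ms @ 21/2 + 900.0ms (3/2)

note 6 onset = 15/4b = 2250.0ms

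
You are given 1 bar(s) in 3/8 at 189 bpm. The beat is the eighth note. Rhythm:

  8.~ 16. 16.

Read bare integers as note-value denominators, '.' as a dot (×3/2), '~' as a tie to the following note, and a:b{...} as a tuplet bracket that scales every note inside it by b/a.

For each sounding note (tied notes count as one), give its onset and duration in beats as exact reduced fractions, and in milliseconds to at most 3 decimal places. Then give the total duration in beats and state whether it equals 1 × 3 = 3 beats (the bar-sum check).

1) 0.0ms=0b +714.286ms=9/4b
2) 714.286ms=9/4b +238.095ms=3/4b
Σ=3b of 3 (189bpm 3/8) — PASS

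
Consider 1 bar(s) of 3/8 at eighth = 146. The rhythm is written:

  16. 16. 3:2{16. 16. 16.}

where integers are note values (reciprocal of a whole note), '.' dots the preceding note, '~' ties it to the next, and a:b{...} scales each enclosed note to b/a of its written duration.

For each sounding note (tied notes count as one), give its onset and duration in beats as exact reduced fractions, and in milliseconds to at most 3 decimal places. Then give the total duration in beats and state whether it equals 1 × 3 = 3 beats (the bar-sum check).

1) 0.0ms=0b +308.219ms=3/4b
2) 308.219ms=3/4b +308.219ms=3/4b
3) 616.438ms=3/2b +205.479ms=1/2b
4) 821.918ms=2b +205.479ms=1/2b
5) 1027.397ms=5/2b +205.479ms=1/2b
Σ=3b of 3 (146bpm 3/8) — PASS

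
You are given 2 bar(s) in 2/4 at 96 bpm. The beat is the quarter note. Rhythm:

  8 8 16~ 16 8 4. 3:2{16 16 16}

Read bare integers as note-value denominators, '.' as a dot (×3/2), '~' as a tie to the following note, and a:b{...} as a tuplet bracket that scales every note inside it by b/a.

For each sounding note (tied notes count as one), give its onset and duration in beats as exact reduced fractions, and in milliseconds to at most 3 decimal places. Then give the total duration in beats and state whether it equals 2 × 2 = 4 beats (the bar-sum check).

1) 0.0ms=0b +312.5ms=1/2b
2) 312.5ms=1/2b +312.5ms=1/2b
3) 625.0ms=1b +312.5ms=1/2b
4) 937.5ms=3/2b +312.5ms=1/2b
5) 1250.0ms=2b +937.5ms=3/2b
6) 2187.5ms=7/2b +104.167ms=1/6b
7) 2291.667ms=11/3b +104.167ms=1/6b
8) 2395.833ms=23/6b +104.167ms=1/6b
Σ=4b of 4 (96bpm 2/4) — PASS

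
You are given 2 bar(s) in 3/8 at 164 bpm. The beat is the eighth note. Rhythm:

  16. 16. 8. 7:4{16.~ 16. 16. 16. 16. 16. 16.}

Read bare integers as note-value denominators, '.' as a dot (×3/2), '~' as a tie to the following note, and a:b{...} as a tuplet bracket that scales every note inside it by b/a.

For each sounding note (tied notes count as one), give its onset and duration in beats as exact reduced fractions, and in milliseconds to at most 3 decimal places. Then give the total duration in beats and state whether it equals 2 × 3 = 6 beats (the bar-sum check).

1) 0.0ms=0b +274.39ms=3/4b
2) 274.39ms=3/4b +274.39ms=3/4b
3) 548.78ms=3/2b +548.78ms=3/2b
4) 1097.561ms=3b +313.589ms=6/7b
5) 1411.15ms=27/7b +156.794ms=3/7b
6) 1567.944ms=30/7b +156.794ms=3/7b
7) 1724.739ms=33/7b +156.794ms=3/7b
8) 1881.533ms=36/7b +156.794ms=3/7b
9) 2038.328ms=39/7b +156.794ms=3/7b
Σ=6b of 6 (164bpm 3/8) — PASS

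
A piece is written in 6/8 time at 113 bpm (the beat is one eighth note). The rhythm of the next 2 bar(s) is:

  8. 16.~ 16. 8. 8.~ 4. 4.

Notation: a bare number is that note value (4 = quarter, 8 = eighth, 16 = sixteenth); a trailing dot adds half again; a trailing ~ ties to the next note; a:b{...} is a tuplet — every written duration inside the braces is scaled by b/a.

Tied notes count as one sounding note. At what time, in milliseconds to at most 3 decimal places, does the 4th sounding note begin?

note 4 onset = 9/2b = 2389.381ms

1. 0.0ms @ 0 + 796.46ms (3/2)
2. 796.46ms @ 3/2 + 796.46ms (3/2)
3. 1592.92ms @ 3 + 796.46ms (3/2)
4. 2389.381ms @ 9/2 + 2389.381ms (9/2)
5. 4778.761ms @ 9 + 1592.92ms (3)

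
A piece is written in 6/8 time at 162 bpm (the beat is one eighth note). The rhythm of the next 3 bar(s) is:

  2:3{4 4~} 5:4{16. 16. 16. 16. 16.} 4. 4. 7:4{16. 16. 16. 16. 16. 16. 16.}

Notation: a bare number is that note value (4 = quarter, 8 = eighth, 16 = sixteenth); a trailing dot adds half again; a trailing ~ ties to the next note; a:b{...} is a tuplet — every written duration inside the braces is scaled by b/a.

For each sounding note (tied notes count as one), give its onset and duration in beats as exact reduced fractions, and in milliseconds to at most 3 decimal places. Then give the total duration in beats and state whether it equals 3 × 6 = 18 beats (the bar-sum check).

1) 0.0ms=0b +1111.111ms=3b
2) 1111.111ms=3b +1333.333ms=18/5b
3) 2444.444ms=33/5b +222.222ms=3/5b
4) 2666.667ms=36/5b +222.222ms=3/5b
5) 2888.889ms=39/5b +222.222ms=3/5b
6) 3111.111ms=42/5b +222.222ms=3/5b
7) 3333.333ms=9b +1111.111ms=3b
8) 4444.444ms=12b +1111.111ms=3b
9) 5555.556ms=15b +158.73ms=3/7b
10) 5714.286ms=108/7b +158.73ms=3/7b
11) 5873.016ms=111/7b +158.73ms=3/7b
12) 6031.746ms=114/7b +158.73ms=3/7b
13) 6190.476ms=117/7b +158.73ms=3/7b
14) 6349.206ms=120/7b +158.73ms=3/7b
15) 6507.937ms=123/7b +158.73ms=3/7b
Σ=18b of 18 (162bpm 6/8) — PASS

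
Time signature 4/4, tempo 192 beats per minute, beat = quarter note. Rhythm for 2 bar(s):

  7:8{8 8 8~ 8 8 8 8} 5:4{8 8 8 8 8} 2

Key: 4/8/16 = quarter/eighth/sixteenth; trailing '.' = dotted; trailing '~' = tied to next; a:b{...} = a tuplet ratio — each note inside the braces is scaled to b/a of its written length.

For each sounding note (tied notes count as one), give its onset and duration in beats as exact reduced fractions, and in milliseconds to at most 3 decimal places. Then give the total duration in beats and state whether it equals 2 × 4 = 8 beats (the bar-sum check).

1) 0.0ms=0b +178.571ms=4/7b
2) 178.571ms=4/7b +178.571ms=4/7b
3) 357.143ms=8/7b +357.143ms=8/7b
4) 714.286ms=16/7b +178.571ms=4/7b
5) 892.857ms=20/7b +178.571ms=4/7b
6) 1071.429ms=24/7b +178.571ms=4/7b
7) 1250.0ms=4b +125.0ms=2/5b
8) 1375.0ms=22/5b +125.0ms=2/5b
9) 1500.0ms=24/5b +125.0ms=2/5b
10) 1625.0ms=26/5b +125.0ms=2/5b
11) 1750.0ms=28/5b +125.0ms=2/5b
12) 1875.0ms=6b +625.0ms=2b
Σ=8b of 8 (192bpm 4/4) — PASS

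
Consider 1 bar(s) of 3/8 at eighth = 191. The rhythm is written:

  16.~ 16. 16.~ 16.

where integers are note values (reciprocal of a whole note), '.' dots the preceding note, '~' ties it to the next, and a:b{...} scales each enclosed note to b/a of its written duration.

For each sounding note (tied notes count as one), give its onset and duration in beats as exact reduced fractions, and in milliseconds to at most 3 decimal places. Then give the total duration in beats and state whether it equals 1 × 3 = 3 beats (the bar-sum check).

1) 0.0ms=0b +471.204ms=3/2b
2) 471.204ms=3/2b +471.204ms=3/2b
Σ=3b of 3 (191bpm 3/8) — PASS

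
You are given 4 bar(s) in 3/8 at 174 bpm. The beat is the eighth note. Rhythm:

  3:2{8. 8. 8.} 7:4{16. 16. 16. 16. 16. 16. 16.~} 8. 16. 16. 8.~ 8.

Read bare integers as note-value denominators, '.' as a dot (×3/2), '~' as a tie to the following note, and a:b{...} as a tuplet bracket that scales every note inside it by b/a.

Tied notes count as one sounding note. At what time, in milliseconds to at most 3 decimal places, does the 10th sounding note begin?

1. 0.0ms @ 0 + 344.828ms (1)
2. 344.828ms @ 1 + 344.828ms (1)
3. 689.655ms @ 2 + 344.828ms (1)
4. 1034.483ms @ 3 + 147.783ms (3/7)
5. 1182.266ms @ 24/7 + 147.783ms (3/7)
6. 1330.049ms @ 27/7 + 147.783ms (3/7)
7. 1477.833ms @ 30/7 + 147.783ms (3/7)
8. 1625.616ms @ 33/7 + 147.783ms (3/7)
9. 1773.399ms @ 36/7 + 147.783ms (3/7)
10. 1921.182ms @ 39/7 + 665.025ms (27/14)
11. 2586.207ms @ 15/2 + 258.621ms (3/4)
12. 2844.828ms @ 33/4 + 258.621ms (3/4)
13. 3103.448ms @ 9 + 1034.483ms (3)

note 10 onset = 39/7b = 1921.182ms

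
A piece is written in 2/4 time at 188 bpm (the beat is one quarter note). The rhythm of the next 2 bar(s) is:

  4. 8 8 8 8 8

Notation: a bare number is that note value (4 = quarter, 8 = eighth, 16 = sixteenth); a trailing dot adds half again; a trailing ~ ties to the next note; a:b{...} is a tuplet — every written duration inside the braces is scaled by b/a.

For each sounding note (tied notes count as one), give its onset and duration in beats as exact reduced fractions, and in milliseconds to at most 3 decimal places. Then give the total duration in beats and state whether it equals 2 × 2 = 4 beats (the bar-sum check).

1) 0.0ms=0b +478.723ms=3/2b
2) 478.723ms=3/2b +159.574ms=1/2b
3) 638.298ms=2b +159.574ms=1/2b
4) 797.872ms=5/2b +159.574ms=1/2b
5) 957.447ms=3b +159.574ms=1/2b
6) 1117.021ms=7/2b +159.574ms=1/2b
Σ=4b of 4 (188bpm 2/4) — PASS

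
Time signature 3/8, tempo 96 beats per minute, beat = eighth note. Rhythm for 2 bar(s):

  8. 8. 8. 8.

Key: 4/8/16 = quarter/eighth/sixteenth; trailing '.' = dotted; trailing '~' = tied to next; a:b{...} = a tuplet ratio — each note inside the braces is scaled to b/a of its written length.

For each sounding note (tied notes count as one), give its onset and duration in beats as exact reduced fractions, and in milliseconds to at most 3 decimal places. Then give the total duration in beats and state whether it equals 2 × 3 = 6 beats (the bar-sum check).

1) 0.0ms=0b +937.5ms=3/2b
2) 937.5ms=3/2b +937.5ms=3/2b
3) 1875.0ms=3b +937.5ms=3/2b
4) 2812.5ms=9/2b +937.5ms=3/2b
Σ=6b of 6 (96bpm 3/8) — PASS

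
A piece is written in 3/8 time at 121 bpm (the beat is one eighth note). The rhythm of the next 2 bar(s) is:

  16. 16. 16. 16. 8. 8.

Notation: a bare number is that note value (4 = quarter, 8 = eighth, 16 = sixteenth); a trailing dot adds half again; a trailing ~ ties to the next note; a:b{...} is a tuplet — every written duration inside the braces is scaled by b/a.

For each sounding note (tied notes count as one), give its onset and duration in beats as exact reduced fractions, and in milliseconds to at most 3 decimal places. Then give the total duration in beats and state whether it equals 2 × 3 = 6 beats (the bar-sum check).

1) 0.0ms=0b +371.901ms=3/4b
2) 371.901ms=3/4b +371.901ms=3/4b
3) 743.802ms=3/2b +371.901ms=3/4b
4) 1115.702ms=9/4b +371.901ms=3/4b
5) 1487.603ms=3b +743.802ms=3/2b
6) 2231.405ms=9/2b +743.802ms=3/2b
Σ=6b of 6 (121bpm 3/8) — PASS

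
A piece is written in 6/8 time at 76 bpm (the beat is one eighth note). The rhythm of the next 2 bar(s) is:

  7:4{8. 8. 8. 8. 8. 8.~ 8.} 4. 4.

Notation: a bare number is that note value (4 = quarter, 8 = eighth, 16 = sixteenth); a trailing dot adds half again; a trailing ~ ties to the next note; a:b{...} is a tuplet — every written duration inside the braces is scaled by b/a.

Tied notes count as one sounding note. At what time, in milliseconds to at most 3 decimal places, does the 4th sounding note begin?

1. 0.0ms @ 0 + 676.692ms (6/7)
2. 676.692ms @ 6/7 + 676.692ms (6/7)
3. 1353.383ms @ 12/7 + 676.692ms (6/7)
4. 2030.075ms @ 18/7 + 676.692ms (6/7)
5. 2706.767ms @ 24/7 + 676.692ms (6/7)
6. 3383.459ms @ 30/7 + 1353.383ms (12/7)
7. 4736.842ms @ 6 + 2368.421ms (3)
8. 7105.263ms @ 9 + 2368.421ms (3)

note 4 onset = 18/7b = 2030.075ms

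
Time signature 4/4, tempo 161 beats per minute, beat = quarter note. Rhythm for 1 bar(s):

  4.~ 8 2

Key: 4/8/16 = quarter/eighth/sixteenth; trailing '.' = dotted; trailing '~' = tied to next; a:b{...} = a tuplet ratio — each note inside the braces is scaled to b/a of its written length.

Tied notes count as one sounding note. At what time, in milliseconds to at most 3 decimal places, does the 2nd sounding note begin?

note 2 onset = 2b = 745.342ms

1. 0.0ms @ 0 + 745.342ms (2)
2. 745.342ms @ 2 + 745.342ms (2)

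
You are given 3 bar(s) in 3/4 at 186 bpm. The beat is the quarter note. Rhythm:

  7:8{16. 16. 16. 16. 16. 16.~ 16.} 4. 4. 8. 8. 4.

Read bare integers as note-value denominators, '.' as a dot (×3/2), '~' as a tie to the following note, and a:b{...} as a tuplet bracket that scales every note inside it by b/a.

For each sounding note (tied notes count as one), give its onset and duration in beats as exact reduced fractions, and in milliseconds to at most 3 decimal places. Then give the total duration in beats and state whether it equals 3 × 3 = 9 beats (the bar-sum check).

1) 0.0ms=0b +138.249ms=3/7b
2) 138.249ms=3/7b +138.249ms=3/7b
3) 276.498ms=6/7b +138.249ms=3/7b
4) 414.747ms=9/7b +138.249ms=3/7b
5) 552.995ms=12/7b +138.249ms=3/7b
6) 691.244ms=15/7b +276.498ms=6/7b
7) 967.742ms=3b +483.871ms=3/2b
8) 1451.613ms=9/2b +483.871ms=3/2b
9) 1935.484ms=6b +241.935ms=3/4b
10) 2177.419ms=27/4b +241.935ms=3/4b
11) 2419.355ms=15/2b +483.871ms=3/2b
Σ=9b of 9 (186bpm 3/4) — PASS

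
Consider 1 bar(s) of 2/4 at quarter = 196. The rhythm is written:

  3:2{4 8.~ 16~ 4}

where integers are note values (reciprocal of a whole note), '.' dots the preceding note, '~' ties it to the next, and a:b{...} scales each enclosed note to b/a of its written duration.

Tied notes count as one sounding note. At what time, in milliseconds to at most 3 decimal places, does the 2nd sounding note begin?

1. 0.0ms @ 0 + 204.082ms (2/3)
2. 204.082ms @ 2/3 + 408.163ms (4/3)

note 2 onset = 2/3b = 204.082ms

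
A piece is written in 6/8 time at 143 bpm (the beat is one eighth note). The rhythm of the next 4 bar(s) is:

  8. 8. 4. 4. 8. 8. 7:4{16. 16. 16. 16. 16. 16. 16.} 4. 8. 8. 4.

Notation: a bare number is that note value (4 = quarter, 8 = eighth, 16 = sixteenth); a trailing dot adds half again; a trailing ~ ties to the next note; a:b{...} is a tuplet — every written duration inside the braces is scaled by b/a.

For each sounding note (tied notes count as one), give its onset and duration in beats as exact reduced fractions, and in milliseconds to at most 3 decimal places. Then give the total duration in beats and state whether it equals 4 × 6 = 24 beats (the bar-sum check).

1) 0.0ms=0b +629.371ms=3/2b
2) 629.371ms=3/2b +629.371ms=3/2b
3) 1258.741ms=3b +1258.741ms=3b
4) 2517.483ms=6b +1258.741ms=3b
5) 3776.224ms=9b +629.371ms=3/2b
6) 4405.594ms=21/2b +629.371ms=3/2b
7) 5034.965ms=12b +179.82ms=3/7b
8) 5214.785ms=87/7b +179.82ms=3/7b
9) 5394.605ms=90/7b +179.82ms=3/7b
10) 5574.426ms=93/7b +179.82ms=3/7b
11) 5754.246ms=96/7b +179.82ms=3/7b
12) 5934.066ms=99/7b +179.82ms=3/7b
13) 6113.886ms=102/7b +179.82ms=3/7b
14) 6293.706ms=15b +1258.741ms=3b
15) 7552.448ms=18b +629.371ms=3/2b
16) 8181.818ms=39/2b +629.371ms=3/2b
17) 8811.189ms=21b +1258.741ms=3b
Σ=24b of 24 (143bpm 6/8) — PASS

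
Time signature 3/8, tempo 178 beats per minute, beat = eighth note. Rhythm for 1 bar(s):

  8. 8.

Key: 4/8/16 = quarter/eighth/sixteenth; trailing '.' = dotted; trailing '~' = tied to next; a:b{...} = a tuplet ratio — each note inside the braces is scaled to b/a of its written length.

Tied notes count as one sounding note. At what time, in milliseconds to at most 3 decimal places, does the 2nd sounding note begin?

note 2 onset = 3/2b = 505.618ms

1. 0.0ms @ 0 + 505.618ms (3/2)
2. 505.618ms @ 3/2 + 505.618ms (3/2)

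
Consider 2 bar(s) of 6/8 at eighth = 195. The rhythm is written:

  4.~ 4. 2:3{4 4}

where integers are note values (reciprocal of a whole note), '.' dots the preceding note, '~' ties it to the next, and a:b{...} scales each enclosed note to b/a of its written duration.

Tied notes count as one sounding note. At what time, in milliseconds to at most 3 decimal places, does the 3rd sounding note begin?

note 3 onset = 9b = 2769.231ms

1. 0.0ms @ 0 + 1846.154ms (6)
2. 1846.154ms @ 6 + 923.077ms (3)
3. 2769.231ms @ 9 + 923.077ms (3)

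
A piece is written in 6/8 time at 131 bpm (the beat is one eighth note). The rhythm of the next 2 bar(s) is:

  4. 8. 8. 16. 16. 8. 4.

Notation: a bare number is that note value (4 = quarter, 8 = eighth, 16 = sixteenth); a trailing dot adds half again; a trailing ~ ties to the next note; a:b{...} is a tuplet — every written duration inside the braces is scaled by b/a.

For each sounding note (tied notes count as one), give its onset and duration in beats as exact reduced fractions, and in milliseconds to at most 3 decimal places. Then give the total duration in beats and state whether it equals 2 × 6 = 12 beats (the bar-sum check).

1) 0.0ms=0b +1374.046ms=3b
2) 1374.046ms=3b +687.023ms=3/2b
3) 2061.069ms=9/2b +687.023ms=3/2b
4) 2748.092ms=6b +343.511ms=3/4b
5) 3091.603ms=27/4b +343.511ms=3/4b
6) 3435.115ms=15/2b +687.023ms=3/2b
7) 4122.137ms=9b +1374.046ms=3b
Σ=12b of 12 (131bpm 6/8) — PASS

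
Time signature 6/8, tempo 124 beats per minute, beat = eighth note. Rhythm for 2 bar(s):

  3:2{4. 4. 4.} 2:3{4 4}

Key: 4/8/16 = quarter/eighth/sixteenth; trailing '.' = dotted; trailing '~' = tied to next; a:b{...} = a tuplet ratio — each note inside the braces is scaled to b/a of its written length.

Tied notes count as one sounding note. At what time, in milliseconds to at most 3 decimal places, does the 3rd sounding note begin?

note 3 onset = 4b = 1935.484ms

1. 0.0ms @ 0 + 967.742ms (2)
2. 967.742ms @ 2 + 967.742ms (2)
3. 1935.484ms @ 4 + 967.742ms (2)
4. 2903.226ms @ 6 + 1451.613ms (3)
5. 4354.839ms @ 9 + 1451.613ms (3)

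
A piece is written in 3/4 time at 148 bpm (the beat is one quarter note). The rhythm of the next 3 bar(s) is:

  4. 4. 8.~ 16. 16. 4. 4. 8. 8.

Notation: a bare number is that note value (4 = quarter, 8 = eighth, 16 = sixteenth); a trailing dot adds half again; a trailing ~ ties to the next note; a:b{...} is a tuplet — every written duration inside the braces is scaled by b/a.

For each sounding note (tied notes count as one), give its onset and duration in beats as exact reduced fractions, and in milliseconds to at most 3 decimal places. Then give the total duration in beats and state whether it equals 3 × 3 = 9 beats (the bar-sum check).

1) 0.0ms=0b +608.108ms=3/2b
2) 608.108ms=3/2b +608.108ms=3/2b
3) 1216.216ms=3b +456.081ms=9/8b
4) 1672.297ms=33/8b +152.027ms=3/8b
5) 1824.324ms=9/2b +608.108ms=3/2b
6) 2432.432ms=6b +608.108ms=3/2b
7) 3040.541ms=15/2b +304.054ms=3/4b
8) 3344.595ms=33/4b +304.054ms=3/4b
Σ=9b of 9 (148bpm 3/4) — PASS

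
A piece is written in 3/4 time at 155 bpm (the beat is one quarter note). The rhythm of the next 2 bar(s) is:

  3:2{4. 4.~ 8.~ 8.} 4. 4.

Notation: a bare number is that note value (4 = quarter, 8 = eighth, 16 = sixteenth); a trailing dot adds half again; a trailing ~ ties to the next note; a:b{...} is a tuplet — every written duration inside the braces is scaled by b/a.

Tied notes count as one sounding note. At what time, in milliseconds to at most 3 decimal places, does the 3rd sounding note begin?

note 3 onset = 3b = 1161.29ms

1. 0.0ms @ 0 + 387.097ms (1)
2. 387.097ms @ 1 + 774.194ms (2)
3. 1161.29ms @ 3 + 580.645ms (3/2)
4. 1741.935ms @ 9/2 + 580.645ms (3/2)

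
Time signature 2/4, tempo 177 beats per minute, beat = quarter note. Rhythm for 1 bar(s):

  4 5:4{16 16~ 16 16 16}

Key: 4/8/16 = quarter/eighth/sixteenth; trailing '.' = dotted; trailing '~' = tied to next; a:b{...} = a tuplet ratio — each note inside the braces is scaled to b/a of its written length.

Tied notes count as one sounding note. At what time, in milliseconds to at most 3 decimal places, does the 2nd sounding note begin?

1. 0.0ms @ 0 + 338.983ms (1)
2. 338.983ms @ 1 + 67.797ms (1/5)
3. 406.78ms @ 6/5 + 135.593ms (2/5)
4. 542.373ms @ 8/5 + 67.797ms (1/5)
5. 610.169ms @ 9/5 + 67.797ms (1/5)

note 2 onset = 1b = 338.983ms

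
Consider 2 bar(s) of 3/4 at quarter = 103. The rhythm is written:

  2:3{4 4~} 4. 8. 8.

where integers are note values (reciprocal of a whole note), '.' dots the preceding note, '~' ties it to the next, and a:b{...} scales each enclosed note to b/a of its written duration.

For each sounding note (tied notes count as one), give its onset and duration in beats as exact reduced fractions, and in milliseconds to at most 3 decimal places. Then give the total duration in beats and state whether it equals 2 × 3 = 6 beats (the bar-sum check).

1) 0.0ms=0b +873.786ms=3/2b
2) 873.786ms=3/2b +1747.573ms=3b
3) 2621.359ms=9/2b +436.893ms=3/4b
4) 3058.252ms=21/4b +436.893ms=3/4b
Σ=6b of 6 (103bpm 3/4) — PASS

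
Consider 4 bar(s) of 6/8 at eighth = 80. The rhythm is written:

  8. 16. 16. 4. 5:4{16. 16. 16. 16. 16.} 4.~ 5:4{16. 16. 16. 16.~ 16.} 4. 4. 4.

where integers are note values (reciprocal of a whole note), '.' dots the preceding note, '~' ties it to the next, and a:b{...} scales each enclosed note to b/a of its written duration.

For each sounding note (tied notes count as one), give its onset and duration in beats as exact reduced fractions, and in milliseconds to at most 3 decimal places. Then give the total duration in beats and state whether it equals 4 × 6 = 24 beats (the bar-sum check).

1) 0.0ms=0b +1125.0ms=3/2b
2) 1125.0ms=3/2b +562.5ms=3/4b
3) 1687.5ms=9/4b +562.5ms=3/4b
4) 2250.0ms=3b +2250.0ms=3b
5) 4500.0ms=6b +450.0ms=3/5b
6) 4950.0ms=33/5b +450.0ms=3/5b
7) 5400.0ms=36/5b +450.0ms=3/5b
8) 5850.0ms=39/5b +450.0ms=3/5b
9) 6300.0ms=42/5b +450.0ms=3/5b
10) 6750.0ms=9b +2700.0ms=18/5b
11) 9450.0ms=63/5b +450.0ms=3/5b
12) 9900.0ms=66/5b +450.0ms=3/5b
13) 10350.0ms=69/5b +900.0ms=6/5b
14) 11250.0ms=15b +2250.0ms=3b
15) 13500.0ms=18b +2250.0ms=3b
16) 15750.0ms=21b +2250.0ms=3b
Σ=24b of 24 (80bpm 6/8) — PASS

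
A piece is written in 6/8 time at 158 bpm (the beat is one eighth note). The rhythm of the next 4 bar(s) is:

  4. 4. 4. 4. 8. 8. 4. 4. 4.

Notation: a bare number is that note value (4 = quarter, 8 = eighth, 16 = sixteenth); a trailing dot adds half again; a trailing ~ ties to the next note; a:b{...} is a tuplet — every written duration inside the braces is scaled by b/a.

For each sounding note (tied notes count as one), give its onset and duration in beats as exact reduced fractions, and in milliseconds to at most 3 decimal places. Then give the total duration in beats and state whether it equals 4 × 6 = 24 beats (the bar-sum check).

1) 0.0ms=0b +1139.241ms=3b
2) 1139.241ms=3b +1139.241ms=3b
3) 2278.481ms=6b +1139.241ms=3b
4) 3417.722ms=9b +1139.241ms=3b
5) 4556.962ms=12b +569.62ms=3/2b
6) 5126.582ms=27/2b +569.62ms=3/2b
7) 5696.203ms=15b +1139.241ms=3b
8) 6835.443ms=18b +1139.241ms=3b
9) 7974.684ms=21b +1139.241ms=3b
Σ=24b of 24 (158bpm 6/8) — PASS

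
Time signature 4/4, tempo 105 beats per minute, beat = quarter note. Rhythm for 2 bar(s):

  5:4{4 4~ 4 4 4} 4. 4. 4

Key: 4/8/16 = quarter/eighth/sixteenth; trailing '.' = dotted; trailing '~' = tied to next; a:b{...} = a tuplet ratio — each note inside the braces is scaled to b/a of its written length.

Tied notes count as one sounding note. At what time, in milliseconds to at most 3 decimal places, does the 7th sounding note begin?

1. 0.0ms @ 0 + 457.143ms (4/5)
2. 457.143ms @ 4/5 + 914.286ms (8/5)
3. 1371.429ms @ 12/5 + 457.143ms (4/5)
4. 1828.571ms @ 16/5 + 457.143ms (4/5)
5. 2285.714ms @ 4 + 857.143ms (3/2)
6. 3142.857ms @ 11/2 + 857.143ms (3/2)
7. 4000.0ms @ 7 + 571.429ms (1)

note 7 onset = 7b = 4000.0ms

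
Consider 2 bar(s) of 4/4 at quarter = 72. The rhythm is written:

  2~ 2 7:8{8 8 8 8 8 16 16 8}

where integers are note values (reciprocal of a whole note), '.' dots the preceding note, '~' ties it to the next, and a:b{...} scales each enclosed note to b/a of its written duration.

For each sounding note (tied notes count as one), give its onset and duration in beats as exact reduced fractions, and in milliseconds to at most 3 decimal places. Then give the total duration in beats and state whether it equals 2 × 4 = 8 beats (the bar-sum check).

1) 0.0ms=0b +3333.333ms=4b
2) 3333.333ms=4b +476.19ms=4/7b
3) 3809.524ms=32/7b +476.19ms=4/7b
4) 4285.714ms=36/7b +476.19ms=4/7b
5) 4761.905ms=40/7b +476.19ms=4/7b
6) 5238.095ms=44/7b +476.19ms=4/7b
7) 5714.286ms=48/7b +238.095ms=2/7b
8) 5952.381ms=50/7b +238.095ms=2/7b
9) 6190.476ms=52/7b +476.19ms=4/7b
Σ=8b of 8 (72bpm 4/4) — PASS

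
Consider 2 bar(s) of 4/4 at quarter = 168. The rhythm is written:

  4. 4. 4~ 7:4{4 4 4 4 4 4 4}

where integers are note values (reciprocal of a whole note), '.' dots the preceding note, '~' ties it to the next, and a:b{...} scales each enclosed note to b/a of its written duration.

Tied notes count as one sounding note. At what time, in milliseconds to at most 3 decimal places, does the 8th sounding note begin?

1. 0.0ms @ 0 + 535.714ms (3/2)
2. 535.714ms @ 3/2 + 535.714ms (3/2)
3. 1071.429ms @ 3 + 561.224ms (11/7)
4. 1632.653ms @ 32/7 + 204.082ms (4/7)
5. 1836.735ms @ 36/7 + 204.082ms (4/7)
6. 2040.816ms @ 40/7 + 204.082ms (4/7)
7. 2244.898ms @ 44/7 + 204.082ms (4/7)
8. 2448.98ms @ 48/7 + 204.082ms (4/7)
9. 2653.061ms @ 52/7 + 204.082ms (4/7)

note 8 onset = 48/7b = 2448.98ms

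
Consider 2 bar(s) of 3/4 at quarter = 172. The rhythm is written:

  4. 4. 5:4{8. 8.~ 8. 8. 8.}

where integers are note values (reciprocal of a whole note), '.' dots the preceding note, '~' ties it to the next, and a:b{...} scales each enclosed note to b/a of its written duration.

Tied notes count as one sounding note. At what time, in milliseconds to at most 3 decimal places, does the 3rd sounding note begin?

1. 0.0ms @ 0 + 523.256ms (3/2)
2. 523.256ms @ 3/2 + 523.256ms (3/2)
3. 1046.512ms @ 3 + 209.302ms (3/5)
4. 1255.814ms @ 18/5 + 418.605ms (6/5)
5. 1674.419ms @ 24/5 + 209.302ms (3/5)
6. 1883.721ms @ 27/5 + 209.302ms (3/5)

note 3 onset = 3b = 1046.512ms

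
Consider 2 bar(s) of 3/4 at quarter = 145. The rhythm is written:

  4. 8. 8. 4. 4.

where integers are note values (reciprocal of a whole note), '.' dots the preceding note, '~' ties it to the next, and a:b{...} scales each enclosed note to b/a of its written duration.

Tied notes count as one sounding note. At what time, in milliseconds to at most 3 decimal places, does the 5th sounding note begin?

note 5 onset = 9/2b = 1862.069ms

1. 0.0ms @ 0 + 620.69ms (3/2)
2. 620.69ms @ 3/2 + 310.345ms (3/4)
3. 931.034ms @ 9/4 + 310.345ms (3/4)
4. 1241.379ms @ 3 + 620.69ms (3/2)
5. 1862.069ms @ 9/2 + 620.69ms (3/2)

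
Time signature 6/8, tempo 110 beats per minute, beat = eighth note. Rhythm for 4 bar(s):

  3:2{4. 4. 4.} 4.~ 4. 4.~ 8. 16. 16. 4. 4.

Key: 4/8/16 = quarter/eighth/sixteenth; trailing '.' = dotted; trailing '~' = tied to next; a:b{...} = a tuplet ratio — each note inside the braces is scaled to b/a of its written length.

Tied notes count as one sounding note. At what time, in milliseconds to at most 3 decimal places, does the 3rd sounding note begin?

note 3 onset = 4b = 2181.818ms

1. 0.0ms @ 0 + 1090.909ms (2)
2. 1090.909ms @ 2 + 1090.909ms (2)
3. 2181.818ms @ 4 + 1090.909ms (2)
4. 3272.727ms @ 6 + 3272.727ms (6)
5. 6545.455ms @ 12 + 2454.545ms (9/2)
6. 9000.0ms @ 33/2 + 409.091ms (3/4)
7. 9409.091ms @ 69/4 + 409.091ms (3/4)
8. 9818.182ms @ 18 + 1636.364ms (3)
9. 11454.545ms @ 21 + 1636.364ms (3)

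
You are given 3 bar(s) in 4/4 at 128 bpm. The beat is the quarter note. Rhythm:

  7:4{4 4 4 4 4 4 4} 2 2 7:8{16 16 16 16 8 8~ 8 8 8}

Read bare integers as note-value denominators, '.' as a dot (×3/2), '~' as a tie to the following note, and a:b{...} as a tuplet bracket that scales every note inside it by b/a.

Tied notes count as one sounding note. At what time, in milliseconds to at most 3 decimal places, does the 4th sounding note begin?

note 4 onset = 12/7b = 803.571ms

1. 0.0ms @ 0 + 267.857ms (4/7)
2. 267.857ms @ 4/7 + 267.857ms (4/7)
3. 535.714ms @ 8/7 + 267.857ms (4/7)
4. 803.571ms @ 12/7 + 267.857ms (4/7)
5. 1071.429ms @ 16/7 + 267.857ms (4/7)
6. 1339.286ms @ 20/7 + 267.857ms (4/7)
7. 1607.143ms @ 24/7 + 267.857ms (4/7)
8. 1875.0ms @ 4 + 937.5ms (2)
9. 2812.5ms @ 6 + 937.5ms (2)
10. 3750.0ms @ 8 + 133.929ms (2/7)
11. 3883.929ms @ 58/7 + 133.929ms (2/7)
12. 4017.857ms @ 60/7 + 133.929ms (2/7)
13. 4151.786ms @ 62/7 + 133.929ms (2/7)
14. 4285.714ms @ 64/7 + 267.857ms (4/7)
15. 4553.571ms @ 68/7 + 535.714ms (8/7)
16. 5089.286ms @ 76/7 + 267.857ms (4/7)
17. 5357.143ms @ 80/7 + 267.857ms (4/7)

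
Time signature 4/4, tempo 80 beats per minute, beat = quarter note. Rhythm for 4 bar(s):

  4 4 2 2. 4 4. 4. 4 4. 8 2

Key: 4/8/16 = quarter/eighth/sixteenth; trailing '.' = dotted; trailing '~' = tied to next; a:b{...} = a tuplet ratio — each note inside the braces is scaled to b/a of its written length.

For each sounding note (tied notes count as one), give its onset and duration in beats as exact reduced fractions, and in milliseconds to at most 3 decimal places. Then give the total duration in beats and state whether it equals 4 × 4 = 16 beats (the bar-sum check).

1) 0.0ms=0b +750.0ms=1b
2) 750.0ms=1b +750.0ms=1b
3) 1500.0ms=2b +1500.0ms=2b
4) 3000.0ms=4b +2250.0ms=3b
5) 5250.0ms=7b +750.0ms=1b
6) 6000.0ms=8b +1125.0ms=3/2b
7) 7125.0ms=19/2b +1125.0ms=3/2b
8) 8250.0ms=11b +750.0ms=1b
9) 9000.0ms=12b +1125.0ms=3/2b
10) 10125.0ms=27/2b +375.0ms=1/2b
11) 10500.0ms=14b +1500.0ms=2b
Σ=16b of 16 (80bpm 4/4) — PASS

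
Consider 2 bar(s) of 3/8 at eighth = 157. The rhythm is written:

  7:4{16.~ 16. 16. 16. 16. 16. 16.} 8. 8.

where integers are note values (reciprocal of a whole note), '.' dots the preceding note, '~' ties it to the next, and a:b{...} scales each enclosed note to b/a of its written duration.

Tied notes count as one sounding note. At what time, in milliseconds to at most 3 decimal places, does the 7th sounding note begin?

1. 0.0ms @ 0 + 327.571ms (6/7)
2. 327.571ms @ 6/7 + 163.785ms (3/7)
3. 491.356ms @ 9/7 + 163.785ms (3/7)
4. 655.141ms @ 12/7 + 163.785ms (3/7)
5. 818.926ms @ 15/7 + 163.785ms (3/7)
6. 982.712ms @ 18/7 + 163.785ms (3/7)
7. 1146.497ms @ 3 + 573.248ms (3/2)
8. 1719.745ms @ 9/2 + 573.248ms (3/2)

note 7 onset = 3b = 1146.497ms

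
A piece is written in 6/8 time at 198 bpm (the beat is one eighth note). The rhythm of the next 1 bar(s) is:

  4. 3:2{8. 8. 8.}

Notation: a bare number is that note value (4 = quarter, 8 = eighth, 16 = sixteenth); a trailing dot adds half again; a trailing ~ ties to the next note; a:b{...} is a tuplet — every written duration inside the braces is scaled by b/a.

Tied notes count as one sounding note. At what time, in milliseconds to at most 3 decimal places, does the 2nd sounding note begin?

note 2 onset = 3b = 909.091ms

1. 0.0ms @ 0 + 909.091ms (3)
2. 909.091ms @ 3 + 303.03ms (1)
3. 1212.121ms @ 4 + 303.03ms (1)
4. 1515.152ms @ 5 + 303.03ms (1)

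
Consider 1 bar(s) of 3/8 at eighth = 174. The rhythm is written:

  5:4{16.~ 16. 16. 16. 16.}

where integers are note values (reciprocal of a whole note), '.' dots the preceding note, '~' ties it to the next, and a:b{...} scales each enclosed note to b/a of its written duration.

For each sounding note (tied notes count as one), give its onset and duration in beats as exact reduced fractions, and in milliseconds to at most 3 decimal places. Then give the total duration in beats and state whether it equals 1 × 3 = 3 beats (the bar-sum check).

1) 0.0ms=0b +413.793ms=6/5b
2) 413.793ms=6/5b +206.897ms=3/5b
3) 620.69ms=9/5b +206.897ms=3/5b
4) 827.586ms=12/5b +206.897ms=3/5b
Σ=3b of 3 (174bpm 3/8) — PASS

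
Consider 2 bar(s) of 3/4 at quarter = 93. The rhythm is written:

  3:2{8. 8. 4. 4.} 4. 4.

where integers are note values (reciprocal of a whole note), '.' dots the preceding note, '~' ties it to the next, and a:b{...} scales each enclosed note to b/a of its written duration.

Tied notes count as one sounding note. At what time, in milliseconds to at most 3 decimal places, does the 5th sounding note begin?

1. 0.0ms @ 0 + 322.581ms (1/2)
2. 322.581ms @ 1/2 + 322.581ms (1/2)
3. 645.161ms @ 1 + 645.161ms (1)
4. 1290.323ms @ 2 + 645.161ms (1)
5. 1935.484ms @ 3 + 967.742ms (3/2)
6. 2903.226ms @ 9/2 + 967.742ms (3/2)

note 5 onset = 3b = 1935.484ms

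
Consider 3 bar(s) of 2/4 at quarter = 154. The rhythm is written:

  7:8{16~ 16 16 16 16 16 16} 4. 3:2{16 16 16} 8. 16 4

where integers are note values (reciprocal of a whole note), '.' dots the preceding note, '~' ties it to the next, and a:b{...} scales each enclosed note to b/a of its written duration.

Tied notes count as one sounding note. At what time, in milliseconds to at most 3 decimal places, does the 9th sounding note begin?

note 9 onset = 11/3b = 1428.571ms

1. 0.0ms @ 0 + 222.635ms (4/7)
2. 222.635ms @ 4/7 + 111.317ms (2/7)
3. 333.952ms @ 6/7 + 111.317ms (2/7)
4. 445.269ms @ 8/7 + 111.317ms (2/7)
5. 556.586ms @ 10/7 + 111.317ms (2/7)
6. 667.904ms @ 12/7 + 111.317ms (2/7)
7. 779.221ms @ 2 + 584.416ms (3/2)
8. 1363.636ms @ 7/2 + 64.935ms (1/6)
9. 1428.571ms @ 11/3 + 64.935ms (1/6)
10. 1493.506ms @ 23/6 + 64.935ms (1/6)
11. 1558.442ms @ 4 + 292.208ms (3/4)
12. 1850.649ms @ 19/4 + 97.403ms (1/4)
13. 1948.052ms @ 5 + 389.61ms (1)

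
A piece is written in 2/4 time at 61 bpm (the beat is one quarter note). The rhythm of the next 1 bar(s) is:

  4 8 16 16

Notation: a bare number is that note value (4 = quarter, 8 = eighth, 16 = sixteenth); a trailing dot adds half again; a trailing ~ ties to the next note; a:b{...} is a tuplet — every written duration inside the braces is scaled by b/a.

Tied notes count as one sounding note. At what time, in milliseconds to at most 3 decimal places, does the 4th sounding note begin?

note 4 onset = 7/4b = 1721.311ms

1. 0.0ms @ 0 + 983.607ms (1)
2. 983.607ms @ 1 + 491.803ms (1/2)
3. 1475.41ms @ 3/2 + 245.902ms (1/4)
4. 1721.311ms @ 7/4 + 245.902ms (1/4)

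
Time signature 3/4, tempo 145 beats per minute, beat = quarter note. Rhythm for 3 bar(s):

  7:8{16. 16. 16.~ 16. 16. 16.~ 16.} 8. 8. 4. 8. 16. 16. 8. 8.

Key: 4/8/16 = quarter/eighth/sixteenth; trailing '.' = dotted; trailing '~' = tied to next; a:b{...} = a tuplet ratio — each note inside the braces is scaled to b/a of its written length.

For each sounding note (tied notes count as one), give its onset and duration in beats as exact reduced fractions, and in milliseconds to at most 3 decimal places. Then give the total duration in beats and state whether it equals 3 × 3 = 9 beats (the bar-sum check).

1) 0.0ms=0b +177.34ms=3/7b
2) 177.34ms=3/7b +177.34ms=3/7b
3) 354.68ms=6/7b +354.68ms=6/7b
4) 709.36ms=12/7b +177.34ms=3/7b
5) 886.7ms=15/7b +354.68ms=6/7b
6) 1241.379ms=3b +310.345ms=3/4b
7) 1551.724ms=15/4b +310.345ms=3/4b
8) 1862.069ms=9/2b +620.69ms=3/2b
9) 2482.759ms=6b +310.345ms=3/4b
10) 2793.103ms=27/4b +155.172ms=3/8b
11) 2948.276ms=57/8b +155.172ms=3/8b
12) 3103.448ms=15/2b +310.345ms=3/4b
13) 3413.793ms=33/4b +310.345ms=3/4b
Σ=9b of 9 (145bpm 3/4) — PASS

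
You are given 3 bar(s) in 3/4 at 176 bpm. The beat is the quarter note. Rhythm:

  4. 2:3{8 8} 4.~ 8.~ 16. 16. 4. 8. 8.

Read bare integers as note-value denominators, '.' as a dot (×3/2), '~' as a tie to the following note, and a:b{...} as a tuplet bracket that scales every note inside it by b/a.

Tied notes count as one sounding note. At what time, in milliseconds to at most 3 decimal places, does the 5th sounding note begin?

1. 0.0ms @ 0 + 511.364ms (3/2)
2. 511.364ms @ 3/2 + 255.682ms (3/4)
3. 767.045ms @ 9/4 + 255.682ms (3/4)
4. 1022.727ms @ 3 + 894.886ms (21/8)
5. 1917.614ms @ 45/8 + 127.841ms (3/8)
6. 2045.455ms @ 6 + 511.364ms (3/2)
7. 2556.818ms @ 15/2 + 255.682ms (3/4)
8. 2812.5ms @ 33/4 + 255.682ms (3/4)

note 5 onset = 45/8b = 1917.614ms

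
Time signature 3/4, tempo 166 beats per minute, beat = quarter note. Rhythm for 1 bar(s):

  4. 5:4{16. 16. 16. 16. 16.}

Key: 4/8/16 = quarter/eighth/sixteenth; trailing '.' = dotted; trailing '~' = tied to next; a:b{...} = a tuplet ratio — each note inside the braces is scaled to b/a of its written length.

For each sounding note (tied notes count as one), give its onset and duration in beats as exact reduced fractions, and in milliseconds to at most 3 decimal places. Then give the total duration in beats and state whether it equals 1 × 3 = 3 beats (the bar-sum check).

1) 0.0ms=0b +542.169ms=3/2b
2) 542.169ms=3/2b +108.434ms=3/10b
3) 650.602ms=9/5b +108.434ms=3/10b
4) 759.036ms=21/10b +108.434ms=3/10b
5) 867.47ms=12/5b +108.434ms=3/10b
6) 975.904ms=27/10b +108.434ms=3/10b
Σ=3b of 3 (166bpm 3/4) — PASS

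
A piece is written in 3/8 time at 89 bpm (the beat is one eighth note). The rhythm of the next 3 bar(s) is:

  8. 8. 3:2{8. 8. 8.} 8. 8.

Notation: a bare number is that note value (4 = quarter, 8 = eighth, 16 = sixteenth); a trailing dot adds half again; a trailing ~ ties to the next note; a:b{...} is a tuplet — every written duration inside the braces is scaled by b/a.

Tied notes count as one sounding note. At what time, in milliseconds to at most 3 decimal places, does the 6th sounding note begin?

1. 0.0ms @ 0 + 1011.236ms (3/2)
2. 1011.236ms @ 3/2 + 1011.236ms (3/2)
3. 2022.472ms @ 3 + 674.157ms (1)
4. 2696.629ms @ 4 + 674.157ms (1)
5. 3370.787ms @ 5 + 674.157ms (1)
6. 4044.944ms @ 6 + 1011.236ms (3/2)
7. 5056.18ms @ 15/2 + 1011.236ms (3/2)

note 6 onset = 6b = 4044.944ms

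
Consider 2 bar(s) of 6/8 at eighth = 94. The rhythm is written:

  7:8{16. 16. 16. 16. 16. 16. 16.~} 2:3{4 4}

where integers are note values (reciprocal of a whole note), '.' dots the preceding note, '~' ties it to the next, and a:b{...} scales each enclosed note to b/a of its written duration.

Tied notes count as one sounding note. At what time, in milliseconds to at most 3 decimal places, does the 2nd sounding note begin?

note 2 onset = 6/7b = 547.112ms

1. 0.0ms @ 0 + 547.112ms (6/7)
2. 547.112ms @ 6/7 + 547.112ms (6/7)
3. 1094.225ms @ 12/7 + 547.112ms (6/7)
4. 1641.337ms @ 18/7 + 547.112ms (6/7)
5. 2188.45ms @ 24/7 + 547.112ms (6/7)
6. 2735.562ms @ 30/7 + 547.112ms (6/7)
7. 3282.675ms @ 36/7 + 2462.006ms (27/7)
8. 5744.681ms @ 9 + 1914.894ms (3)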